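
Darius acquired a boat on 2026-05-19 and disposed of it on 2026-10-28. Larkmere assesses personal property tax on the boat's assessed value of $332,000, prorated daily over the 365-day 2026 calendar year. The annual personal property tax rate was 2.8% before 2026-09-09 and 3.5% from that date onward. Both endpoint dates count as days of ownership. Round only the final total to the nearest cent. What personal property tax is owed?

$4,469.72

2026-05-19 to 2026-09-08: 113 days at 2.8% → $332,000 × 2.8% × 113/365 = $2,877.9397
2026-09-09 to 2026-10-28: 50 days at 3.5% → $332,000 × 3.5% × 50/365 = $1,591.7808
Total = $4,469.7205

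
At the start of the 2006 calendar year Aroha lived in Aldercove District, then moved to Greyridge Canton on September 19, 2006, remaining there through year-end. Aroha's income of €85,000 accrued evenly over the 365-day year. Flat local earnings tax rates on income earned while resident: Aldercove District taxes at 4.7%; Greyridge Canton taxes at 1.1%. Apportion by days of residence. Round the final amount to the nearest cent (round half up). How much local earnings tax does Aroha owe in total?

€3,123.11

Aldercove District, January 1 – September 18, 2006: 261 days → €85,000 × 4.7% × 261/365 = €2,856.6986
Greyridge Canton, September 19 – December 31, 2006: 104 days → €85,000 × 1.1% × 104/365 = €266.4110
Total = €3,123.1096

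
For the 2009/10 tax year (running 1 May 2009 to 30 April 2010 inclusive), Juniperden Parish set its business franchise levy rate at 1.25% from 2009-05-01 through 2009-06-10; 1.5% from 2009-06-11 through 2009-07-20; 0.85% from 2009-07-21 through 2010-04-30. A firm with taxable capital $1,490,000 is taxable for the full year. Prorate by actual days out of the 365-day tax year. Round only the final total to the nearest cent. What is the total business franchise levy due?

$14,395.85

2009-05-01 to 2009-06-10: 41 days at 1.25% → $1,490,000 × 1.25% × 41/365 = $2,092.1233
2009-06-11 to 2009-07-20: 40 days at 1.5% → $1,490,000 × 1.5% × 40/365 = $2,449.3151
2009-07-21 to 2010-04-30: 284 days at 0.85% → $1,490,000 × 0.85% × 284/365 = $9,854.4110
Total = $14,395.8493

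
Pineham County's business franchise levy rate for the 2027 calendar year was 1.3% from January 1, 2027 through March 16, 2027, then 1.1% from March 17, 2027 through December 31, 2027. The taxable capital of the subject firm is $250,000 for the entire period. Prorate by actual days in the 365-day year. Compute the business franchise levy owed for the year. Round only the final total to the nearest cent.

January 1 – March 16, 2027: 75 days at 1.3% → $250,000 × 1.3% × 75/365 = $667.8082
March 17 – December 31, 2027: 290 days at 1.1% → $250,000 × 1.1% × 290/365 = $2,184.9315
Total = $2,852.7397

$2,852.74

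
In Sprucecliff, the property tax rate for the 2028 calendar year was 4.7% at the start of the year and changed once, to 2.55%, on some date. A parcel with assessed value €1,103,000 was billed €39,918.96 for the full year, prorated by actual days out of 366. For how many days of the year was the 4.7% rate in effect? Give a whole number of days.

182 days

Let d = days at the first rate; then 366 − d days at the second rate.
€1,103,000 × [4.7%·d + 2.55%·(366−d)] / 366 = €39,918.96
Solving gives d = 182, so the new rate took effect on July 1, 2028.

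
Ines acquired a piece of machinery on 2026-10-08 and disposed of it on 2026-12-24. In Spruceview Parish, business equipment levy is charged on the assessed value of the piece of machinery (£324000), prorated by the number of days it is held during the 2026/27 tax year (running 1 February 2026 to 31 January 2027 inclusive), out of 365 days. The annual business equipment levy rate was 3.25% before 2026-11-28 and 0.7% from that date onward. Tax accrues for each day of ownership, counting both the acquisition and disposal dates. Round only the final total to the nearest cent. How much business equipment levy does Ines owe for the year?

£1639.08

2026-10-08 to 2026-11-27: 51 days at 3.25% → £324000 × 3.25% × 51/365 = £1471.3151
2026-11-28 to 2026-12-24: 27 days at 0.7% → £324000 × 0.7% × 27/365 = £167.7699
Total = £1639.0849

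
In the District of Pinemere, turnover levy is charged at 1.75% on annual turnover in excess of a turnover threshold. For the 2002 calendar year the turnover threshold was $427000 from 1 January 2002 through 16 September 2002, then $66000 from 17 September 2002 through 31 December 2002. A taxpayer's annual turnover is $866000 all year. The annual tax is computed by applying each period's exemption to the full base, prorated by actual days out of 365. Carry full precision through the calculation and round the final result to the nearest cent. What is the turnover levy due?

$9517.17

1 January – 16 September 2002: 259 days, exemption $427000 → ($866000 − $427000) × 1.75% × 259/365 = $5451.4178
17 September – 31 December 2002: 106 days, exemption $66000 → ($866000 − $66000) × 1.75% × 106/365 = $4065.7534
Total = $9517.1712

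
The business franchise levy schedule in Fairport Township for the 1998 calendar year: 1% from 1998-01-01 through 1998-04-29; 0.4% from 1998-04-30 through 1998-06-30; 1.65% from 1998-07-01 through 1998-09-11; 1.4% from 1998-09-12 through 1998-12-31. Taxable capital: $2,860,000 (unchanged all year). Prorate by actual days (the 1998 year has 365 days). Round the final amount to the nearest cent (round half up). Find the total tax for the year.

$32,882.16

1998-01-01 to 1998-04-29: 119 days at 1% → $2,860,000 × 1% × 119/365 = $9,324.3836
1998-04-30 to 1998-06-30: 62 days at 0.4% → $2,860,000 × 0.4% × 62/365 = $1,943.2329
1998-07-01 to 1998-09-11: 73 days at 1.65% → $2,860,000 × 1.65% × 73/365 = $9,438.0000
1998-09-12 to 1998-12-31: 111 days at 1.4% → $2,860,000 × 1.4% × 111/365 = $12,176.5479
Total = $32,882.1644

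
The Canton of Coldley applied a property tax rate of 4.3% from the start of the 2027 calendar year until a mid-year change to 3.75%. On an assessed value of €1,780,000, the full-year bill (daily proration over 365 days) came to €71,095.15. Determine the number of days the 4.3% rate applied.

162 days

Let d = days at the first rate; then 365 − d days at the second rate.
€1,780,000 × [4.3%·d + 3.75%·(365−d)] / 365 = €71,095.15
Solving gives d = 162, so the new rate took effect on June 12, 2027.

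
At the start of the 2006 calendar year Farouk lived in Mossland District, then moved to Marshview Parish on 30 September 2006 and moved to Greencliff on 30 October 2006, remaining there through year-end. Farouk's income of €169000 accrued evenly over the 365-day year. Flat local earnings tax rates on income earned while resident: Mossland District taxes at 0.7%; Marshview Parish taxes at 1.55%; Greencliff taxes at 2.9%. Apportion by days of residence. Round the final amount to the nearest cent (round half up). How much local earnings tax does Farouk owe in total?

Mossland District, 1 January – 29 September 2006: 272 days → €169000 × 0.7% × 272/365 = €881.5781
Marshview Parish, 30 September – 29 October 2006: 30 days → €169000 × 1.55% × 30/365 = €215.3014
Greencliff, 30 October – 31 December 2006: 63 days → €169000 × 2.9% × 63/365 = €845.9260
Total = €1942.8055

€1942.81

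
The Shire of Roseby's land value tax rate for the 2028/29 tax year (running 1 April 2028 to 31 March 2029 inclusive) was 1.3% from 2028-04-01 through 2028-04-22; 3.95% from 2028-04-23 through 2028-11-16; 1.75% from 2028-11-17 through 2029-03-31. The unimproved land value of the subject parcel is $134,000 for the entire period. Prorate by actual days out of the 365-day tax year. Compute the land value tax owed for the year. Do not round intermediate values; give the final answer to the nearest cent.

$3,988.61

2028-04-01 to 2028-04-22: 22 days at 1.3% → $134,000 × 1.3% × 22/365 = $104.9973
2028-04-23 to 2028-11-16: 208 days at 3.95% → $134,000 × 3.95% × 208/365 = $3,016.2849
2028-11-17 to 2029-03-31: 135 days at 1.75% → $134,000 × 1.75% × 135/365 = $867.3288
Total = $3,988.6110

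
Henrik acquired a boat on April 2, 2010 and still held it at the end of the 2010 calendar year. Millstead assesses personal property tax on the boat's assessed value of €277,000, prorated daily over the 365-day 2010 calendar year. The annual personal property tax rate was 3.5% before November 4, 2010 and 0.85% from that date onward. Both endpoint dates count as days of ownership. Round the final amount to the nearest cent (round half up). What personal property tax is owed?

April 2 – November 3, 2010: 216 days at 3.5% → €277,000 × 3.5% × 216/365 = €5,737.3151
November 4 – December 31, 2010: 58 days at 0.85% → €277,000 × 0.85% × 58/365 = €374.1397
Total = €6,111.4548

€6,111.45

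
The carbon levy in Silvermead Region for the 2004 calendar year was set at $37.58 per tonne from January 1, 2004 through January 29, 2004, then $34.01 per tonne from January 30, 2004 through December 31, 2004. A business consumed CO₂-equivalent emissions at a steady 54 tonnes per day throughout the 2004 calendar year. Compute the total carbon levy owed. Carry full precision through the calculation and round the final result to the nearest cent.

January 1 – January 29, 2004: 29 days × 54 tonnes/day = 1,566 tonnes at $37.58/tonne → $58850.28
January 30 – December 31, 2004: 337 days × 54 tonnes/day = 18,198 tonnes at $34.01/tonne → $618913.98

$677764.26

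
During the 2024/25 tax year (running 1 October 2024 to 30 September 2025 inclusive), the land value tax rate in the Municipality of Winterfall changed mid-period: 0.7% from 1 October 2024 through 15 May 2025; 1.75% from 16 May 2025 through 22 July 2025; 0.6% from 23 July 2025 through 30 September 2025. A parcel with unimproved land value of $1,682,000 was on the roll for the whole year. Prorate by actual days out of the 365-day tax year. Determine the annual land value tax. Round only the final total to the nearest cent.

$14,741.69

1 October 2024 – 15 May 2025: 227 days at 0.7% → $1,682,000 × 0.7% × 227/365 = $7,322.4603
16 May – 22 July 2025: 68 days at 1.75% → $1,682,000 × 1.75% × 68/365 = $5,483.7808
23 July – 30 September 2025: 70 days at 0.6% → $1,682,000 × 0.6% × 70/365 = $1,935.4521
Total = $14,741.6932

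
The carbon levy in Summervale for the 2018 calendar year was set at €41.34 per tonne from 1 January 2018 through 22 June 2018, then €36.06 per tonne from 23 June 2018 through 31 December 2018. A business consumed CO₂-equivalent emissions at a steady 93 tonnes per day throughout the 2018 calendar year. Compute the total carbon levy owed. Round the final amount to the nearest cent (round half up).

1 January – 22 June 2018: 173 days × 93 tonnes/day = 16,089 tonnes at €41.34/tonne → €665,119.26
23 June – 31 December 2018: 192 days × 93 tonnes/day = 17,856 tonnes at €36.06/tonne → €643,887.36

€1,309,006.62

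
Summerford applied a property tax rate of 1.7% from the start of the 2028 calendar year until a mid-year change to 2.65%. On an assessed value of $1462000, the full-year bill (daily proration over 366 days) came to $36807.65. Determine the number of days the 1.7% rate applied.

51 days

Let d = days at the first rate; then 366 − d days at the second rate.
$1462000 × [1.7%·d + 2.65%·(366−d)] / 366 = $36807.65
Solving gives d = 51, so the new rate took effect on February 21, 2028.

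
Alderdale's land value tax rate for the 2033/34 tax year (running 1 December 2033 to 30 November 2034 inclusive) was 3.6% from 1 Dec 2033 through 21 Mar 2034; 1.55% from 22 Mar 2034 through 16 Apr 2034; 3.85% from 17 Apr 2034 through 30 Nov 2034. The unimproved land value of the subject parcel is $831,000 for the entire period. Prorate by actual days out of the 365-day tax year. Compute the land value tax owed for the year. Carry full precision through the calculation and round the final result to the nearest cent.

1 Dec 2033 – 21 Mar 2034: 111 days at 3.6% → $831,000 × 3.6% × 111/365 = $9,097.7425
22 Mar – 16 Apr 2034: 26 days at 1.55% → $831,000 × 1.55% × 26/365 = $917.5151
17 Apr – 30 Nov 2034: 228 days at 3.85% → $831,000 × 3.85% × 228/365 = $19,984.9808
Total = $30,000.2384

$30,000.24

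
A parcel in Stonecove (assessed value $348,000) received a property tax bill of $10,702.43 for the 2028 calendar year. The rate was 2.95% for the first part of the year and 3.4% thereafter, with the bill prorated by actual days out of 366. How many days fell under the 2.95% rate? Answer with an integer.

Let d = days at the first rate; then 366 − d days at the second rate.
$348,000 × [2.95%·d + 3.4%·(366−d)] / 366 = $10,702.43
Solving gives d = 264, so the new rate took effect on September 21, 2028.

264 days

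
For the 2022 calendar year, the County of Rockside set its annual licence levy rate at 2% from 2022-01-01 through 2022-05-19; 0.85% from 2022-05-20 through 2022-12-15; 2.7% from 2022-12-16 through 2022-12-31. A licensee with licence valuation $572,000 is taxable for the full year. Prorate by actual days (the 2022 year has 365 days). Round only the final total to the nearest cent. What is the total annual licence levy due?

2022-01-01 to 2022-05-19: 139 days at 2% → $572,000 × 2% × 139/365 = $4,356.6027
2022-05-20 to 2022-12-15: 210 days at 0.85% → $572,000 × 0.85% × 210/365 = $2,797.3151
2022-12-16 to 2022-12-31: 16 days at 2.7% → $572,000 × 2.7% × 16/365 = $676.9973
Total = $7,830.9151

$7,830.92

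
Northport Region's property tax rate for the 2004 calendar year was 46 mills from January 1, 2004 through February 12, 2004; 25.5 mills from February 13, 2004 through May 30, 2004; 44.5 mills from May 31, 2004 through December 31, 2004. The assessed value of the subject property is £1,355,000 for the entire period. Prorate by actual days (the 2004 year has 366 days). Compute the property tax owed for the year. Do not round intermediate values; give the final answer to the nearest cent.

January 1 – February 12, 2004: 43 days at 46 mills → £1,355,000 × 4.6% × 43/366 = £7,322.9235
February 13 – May 30, 2004: 108 days at 25.5 mills → £1,355,000 × 2.55% × 108/366 = £10,195.8197
May 31 – December 31, 2004: 215 days at 44.5 mills → £1,355,000 × 4.45% × 215/366 = £35,420.6626
Total = £52,939.4057

£52,939.41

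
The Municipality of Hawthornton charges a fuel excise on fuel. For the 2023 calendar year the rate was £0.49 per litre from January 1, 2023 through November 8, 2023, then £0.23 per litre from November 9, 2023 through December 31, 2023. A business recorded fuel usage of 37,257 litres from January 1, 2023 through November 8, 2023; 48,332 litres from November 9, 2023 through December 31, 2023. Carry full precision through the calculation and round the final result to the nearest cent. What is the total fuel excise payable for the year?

January 1 – November 8, 2023: 37,257 litres at £0.49/litre → £18,255.93
November 9 – December 31, 2023: 48,332 litres at £0.23/litre → £11,116.36

£29,372.29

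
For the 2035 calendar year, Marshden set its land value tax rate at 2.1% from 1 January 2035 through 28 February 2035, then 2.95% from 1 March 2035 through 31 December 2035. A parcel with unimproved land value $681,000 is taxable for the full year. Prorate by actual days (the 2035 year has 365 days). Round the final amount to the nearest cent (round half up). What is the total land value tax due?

1 January – 28 February 2035: 59 days at 2.1% → $681,000 × 2.1% × 59/365 = $2,311.6685
1 March – 31 December 2035: 306 days at 2.95% → $681,000 × 2.95% × 306/365 = $16,842.1562
Total = $19,153.8247

$19,153.82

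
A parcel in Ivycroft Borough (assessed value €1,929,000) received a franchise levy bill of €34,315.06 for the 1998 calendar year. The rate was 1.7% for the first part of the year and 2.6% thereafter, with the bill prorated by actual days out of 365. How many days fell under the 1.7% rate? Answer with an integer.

Let d = days at the first rate; then 365 − d days at the second rate.
€1,929,000 × [1.7%·d + 2.6%·(365−d)] / 365 = €34,315.06
Solving gives d = 333, so the new rate took effect on 30 Nov 1998.

333 days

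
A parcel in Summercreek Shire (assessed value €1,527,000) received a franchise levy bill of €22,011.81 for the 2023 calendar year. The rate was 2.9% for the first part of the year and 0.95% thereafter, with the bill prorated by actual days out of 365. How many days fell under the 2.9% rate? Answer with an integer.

92 days

Let d = days at the first rate; then 365 − d days at the second rate.
€1,527,000 × [2.9%·d + 0.95%·(365−d)] / 365 = €22,011.81
Solving gives d = 92, so the new rate took effect on 3 Apr 2023.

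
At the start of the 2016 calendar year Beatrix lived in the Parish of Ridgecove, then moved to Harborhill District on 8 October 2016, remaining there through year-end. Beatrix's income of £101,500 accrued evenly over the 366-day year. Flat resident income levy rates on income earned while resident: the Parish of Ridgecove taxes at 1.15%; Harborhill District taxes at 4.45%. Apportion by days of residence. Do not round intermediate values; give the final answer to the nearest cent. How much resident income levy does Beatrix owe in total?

The Parish of Ridgecove, 1 January – 7 October 2016: 281 days → £101,500 × 1.15% × 281/366 = £896.1673
Harborhill District, 8 October – 31 December 2016: 85 days → £101,500 × 4.45% × 85/366 = £1,048.9720
Total = £1,945.1393

£1,945.14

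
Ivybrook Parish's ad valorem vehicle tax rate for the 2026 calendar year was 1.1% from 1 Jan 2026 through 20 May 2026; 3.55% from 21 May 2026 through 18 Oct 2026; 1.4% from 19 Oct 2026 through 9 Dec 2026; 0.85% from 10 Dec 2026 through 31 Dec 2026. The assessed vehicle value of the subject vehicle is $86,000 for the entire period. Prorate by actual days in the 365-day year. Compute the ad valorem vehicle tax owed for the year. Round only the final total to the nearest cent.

$1,841.46

1 Jan – 20 May 2026: 140 days at 1.1% → $86,000 × 1.1% × 140/365 = $362.8493
21 May – 18 Oct 2026: 151 days at 3.55% → $86,000 × 3.55% × 151/365 = $1,263.0219
19 Oct – 9 Dec 2026: 52 days at 1.4% → $86,000 × 1.4% × 52/365 = $171.5288
10 Dec – 31 Dec 2026: 22 days at 0.85% → $86,000 × 0.85% × 22/365 = $44.0603
Total = $1,841.4603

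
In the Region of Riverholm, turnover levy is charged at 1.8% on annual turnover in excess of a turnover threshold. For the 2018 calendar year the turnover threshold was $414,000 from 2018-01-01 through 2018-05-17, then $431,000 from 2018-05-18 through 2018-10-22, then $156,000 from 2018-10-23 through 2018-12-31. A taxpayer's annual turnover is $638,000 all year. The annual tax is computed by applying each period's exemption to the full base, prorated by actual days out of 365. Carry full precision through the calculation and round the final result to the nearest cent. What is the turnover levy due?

2018-01-01 to 2018-05-17: 137 days, exemption $414,000 → ($638,000 − $414,000) × 1.8% × 137/365 = $1,513.3808
2018-05-18 to 2018-10-22: 158 days, exemption $431,000 → ($638,000 − $431,000) × 1.8% × 158/365 = $1,612.8986
2018-10-23 to 2018-12-31: 70 days, exemption $156,000 → ($638,000 − $156,000) × 1.8% × 70/365 = $1,663.8904
Total = $4,790.1699

$4,790.17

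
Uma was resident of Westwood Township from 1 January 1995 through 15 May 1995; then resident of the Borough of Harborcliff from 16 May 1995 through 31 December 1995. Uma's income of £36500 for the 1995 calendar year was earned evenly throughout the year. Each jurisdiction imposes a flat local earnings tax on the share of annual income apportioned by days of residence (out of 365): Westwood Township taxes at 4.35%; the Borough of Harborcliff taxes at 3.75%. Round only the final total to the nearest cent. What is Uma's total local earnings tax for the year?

£1449.75

Westwood Township, 1 January – 15 May 1995: 135 days → £36500 × 4.35% × 135/365 = £587.2500
The Borough of Harborcliff, 16 May – 31 December 1995: 230 days → £36500 × 3.75% × 230/365 = £862.5000
Total = £1449.7500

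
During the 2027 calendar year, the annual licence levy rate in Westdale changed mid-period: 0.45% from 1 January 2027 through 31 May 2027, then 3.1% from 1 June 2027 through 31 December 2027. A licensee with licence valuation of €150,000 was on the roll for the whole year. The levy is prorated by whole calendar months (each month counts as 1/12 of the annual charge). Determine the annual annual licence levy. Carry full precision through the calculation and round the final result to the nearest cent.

1 January – 31 May 2027: 5 months at 0.45% → €150,000 × 0.45% × 5/12 = €281.2500
1 June – 31 December 2027: 7 months at 3.1% → €150,000 × 3.1% × 7/12 = €2,712.5000
Total = €2,993.7500

€2,993.75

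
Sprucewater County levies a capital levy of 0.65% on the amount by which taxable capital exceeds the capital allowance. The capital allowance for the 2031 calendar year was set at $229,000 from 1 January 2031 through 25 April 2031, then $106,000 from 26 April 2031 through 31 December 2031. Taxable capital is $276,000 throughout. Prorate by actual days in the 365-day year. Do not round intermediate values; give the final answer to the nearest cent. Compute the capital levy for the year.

1 January – 25 April 2031: 115 days, exemption $229,000 → ($276,000 − $229,000) × 0.65% × 115/365 = $96.2534
26 April – 31 December 2031: 250 days, exemption $106,000 → ($276,000 − $106,000) × 0.65% × 250/365 = $756.8493
Total = $853.1027

$853.10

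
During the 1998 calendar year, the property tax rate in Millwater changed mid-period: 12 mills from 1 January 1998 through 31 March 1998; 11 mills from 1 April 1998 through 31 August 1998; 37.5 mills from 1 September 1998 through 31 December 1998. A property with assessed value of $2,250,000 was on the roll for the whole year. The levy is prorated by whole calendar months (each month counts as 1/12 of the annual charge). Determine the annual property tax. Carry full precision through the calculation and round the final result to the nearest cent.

1 January – 31 March 1998: 3 months at 12 mills → $2,250,000 × 1.2% × 3/12 = $6,750.0000
1 April – 31 August 1998: 5 months at 11 mills → $2,250,000 × 1.1% × 5/12 = $10,312.5000
1 September – 31 December 1998: 4 months at 37.5 mills → $2,250,000 × 3.75% × 4/12 = $28,125.0000
Total = $45,187.5000

$45,187.50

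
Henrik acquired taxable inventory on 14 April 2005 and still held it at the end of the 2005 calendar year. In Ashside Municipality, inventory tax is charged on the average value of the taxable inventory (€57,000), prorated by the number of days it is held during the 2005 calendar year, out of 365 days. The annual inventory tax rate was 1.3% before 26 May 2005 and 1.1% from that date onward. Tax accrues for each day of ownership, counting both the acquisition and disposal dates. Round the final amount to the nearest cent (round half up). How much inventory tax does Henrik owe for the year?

14 April – 25 May 2005: 42 days at 1.3% → €57,000 × 1.3% × 42/365 = €85.2658
26 May – 31 December 2005: 220 days at 1.1% → €57,000 × 1.1% × 220/365 = €377.9178
Total = €463.1836

€463.18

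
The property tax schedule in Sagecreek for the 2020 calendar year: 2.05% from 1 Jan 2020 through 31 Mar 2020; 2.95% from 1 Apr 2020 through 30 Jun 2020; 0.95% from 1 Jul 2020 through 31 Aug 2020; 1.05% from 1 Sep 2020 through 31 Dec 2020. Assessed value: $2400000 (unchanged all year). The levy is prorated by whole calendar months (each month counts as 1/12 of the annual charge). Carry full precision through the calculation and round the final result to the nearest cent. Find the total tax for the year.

1 Jan – 31 Mar 2020: 3 months at 2.05% → $2400000 × 2.05% × 3/12 = $12300.0000
1 Apr – 30 Jun 2020: 3 months at 2.95% → $2400000 × 2.95% × 3/12 = $17700.0000
1 Jul – 31 Aug 2020: 2 months at 0.95% → $2400000 × 0.95% × 2/12 = $3800.0000
1 Sep – 31 Dec 2020: 4 months at 1.05% → $2400000 × 1.05% × 4/12 = $8400.0000
Total = $42200.0000

$42200.00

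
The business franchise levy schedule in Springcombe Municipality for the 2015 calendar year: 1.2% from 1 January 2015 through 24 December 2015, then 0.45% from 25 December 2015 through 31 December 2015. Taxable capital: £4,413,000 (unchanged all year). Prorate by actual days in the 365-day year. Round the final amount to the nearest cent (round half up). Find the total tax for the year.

£52,321.25

1 January – 24 December 2015: 358 days at 1.2% → £4,413,000 × 1.2% × 358/365 = £51,940.4055
25 December – 31 December 2015: 7 days at 0.45% → £4,413,000 × 0.45% × 7/365 = £380.8479
Total = £52,321.2534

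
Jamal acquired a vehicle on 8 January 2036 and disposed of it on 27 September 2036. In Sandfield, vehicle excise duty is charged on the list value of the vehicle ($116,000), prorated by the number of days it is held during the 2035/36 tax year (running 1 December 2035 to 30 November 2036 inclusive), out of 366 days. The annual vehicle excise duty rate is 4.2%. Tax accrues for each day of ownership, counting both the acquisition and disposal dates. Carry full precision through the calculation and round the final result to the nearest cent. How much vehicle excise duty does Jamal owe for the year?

Days held (8 January – 27 September 2036): 264 out of 366
Tax = $116,000 × 4.2% × 264/366 = $3,514.2295

$3,514.23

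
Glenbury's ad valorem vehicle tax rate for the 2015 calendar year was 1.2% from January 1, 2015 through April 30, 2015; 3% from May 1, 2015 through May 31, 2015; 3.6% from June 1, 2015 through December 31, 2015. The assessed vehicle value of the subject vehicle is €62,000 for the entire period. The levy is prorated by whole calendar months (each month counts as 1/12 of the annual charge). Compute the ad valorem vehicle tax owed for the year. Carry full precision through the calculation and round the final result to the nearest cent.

January 1 – April 30, 2015: 4 months at 1.2% → €62,000 × 1.2% × 4/12 = €248.0000
May 1 – May 31, 2015: 1 month at 3% → €62,000 × 3% × 1/12 = €155.0000
June 1 – December 31, 2015: 7 months at 3.6% → €62,000 × 3.6% × 7/12 = €1,302.0000
Total = €1,705.0000

€1,705.00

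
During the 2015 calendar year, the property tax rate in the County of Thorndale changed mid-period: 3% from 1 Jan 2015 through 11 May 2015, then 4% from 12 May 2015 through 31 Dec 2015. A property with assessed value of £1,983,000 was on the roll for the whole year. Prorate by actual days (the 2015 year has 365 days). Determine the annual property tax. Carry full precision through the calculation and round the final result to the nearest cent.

1 Jan – 11 May 2015: 131 days at 3% → £1,983,000 × 3% × 131/365 = £21,351.2055
12 May – 31 Dec 2015: 234 days at 4% → £1,983,000 × 4% × 234/365 = £50,851.7260
Total = £72,202.9315

£72,202.93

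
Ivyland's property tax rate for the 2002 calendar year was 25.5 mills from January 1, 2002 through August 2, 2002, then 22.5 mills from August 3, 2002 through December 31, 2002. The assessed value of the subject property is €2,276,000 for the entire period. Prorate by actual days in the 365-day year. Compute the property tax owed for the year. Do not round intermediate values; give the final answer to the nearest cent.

January 1 – August 2, 2002: 214 days at 25.5 mills → €2,276,000 × 2.55% × 214/365 = €34,027.7589
August 3 – December 31, 2002: 151 days at 22.5 mills → €2,276,000 × 2.25% × 151/365 = €21,185.5068
Total = €55,213.2658

€55,213.27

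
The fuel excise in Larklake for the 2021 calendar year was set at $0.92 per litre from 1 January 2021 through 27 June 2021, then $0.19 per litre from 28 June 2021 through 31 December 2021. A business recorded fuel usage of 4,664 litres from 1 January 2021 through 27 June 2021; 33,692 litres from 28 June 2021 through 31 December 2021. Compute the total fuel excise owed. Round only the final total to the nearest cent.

1 January – 27 June 2021: 4,664 litres at $0.92/litre → $4,290.88
28 June – 31 December 2021: 33,692 litres at $0.19/litre → $6,401.48

$10,692.36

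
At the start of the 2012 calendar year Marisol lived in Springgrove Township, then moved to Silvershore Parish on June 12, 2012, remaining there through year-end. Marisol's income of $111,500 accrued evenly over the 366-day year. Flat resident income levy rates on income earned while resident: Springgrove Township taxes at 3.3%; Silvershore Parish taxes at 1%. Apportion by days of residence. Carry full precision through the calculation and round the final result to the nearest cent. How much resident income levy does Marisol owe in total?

$2,257.11

Springgrove Township, January 1 – June 11, 2012: 163 days → $111,500 × 3.3% × 163/366 = $1,638.6844
Silvershore Parish, June 12 – December 31, 2012: 203 days → $111,500 × 1% × 203/366 = $618.4290
Total = $2,257.1134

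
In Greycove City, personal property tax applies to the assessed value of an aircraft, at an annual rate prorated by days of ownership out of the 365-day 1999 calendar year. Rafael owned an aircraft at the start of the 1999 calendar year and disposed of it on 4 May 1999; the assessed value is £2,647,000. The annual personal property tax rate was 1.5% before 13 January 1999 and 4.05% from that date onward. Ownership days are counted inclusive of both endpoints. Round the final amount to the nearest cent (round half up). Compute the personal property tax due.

1 January – 12 January 1999: 12 days at 1.5% → £2,647,000 × 1.5% × 12/365 = £1,305.3699
13 January – 4 May 1999: 112 days at 4.05% → £2,647,000 × 4.05% × 112/365 = £32,895.3205
Total = £34,200.6904

£34,200.69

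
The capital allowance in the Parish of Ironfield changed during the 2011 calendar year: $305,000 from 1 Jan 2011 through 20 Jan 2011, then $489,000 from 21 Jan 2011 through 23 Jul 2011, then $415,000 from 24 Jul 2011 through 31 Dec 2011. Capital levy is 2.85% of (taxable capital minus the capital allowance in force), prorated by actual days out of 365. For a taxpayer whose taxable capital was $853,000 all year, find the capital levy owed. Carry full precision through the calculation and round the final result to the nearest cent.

1 Jan – 20 Jan 2011: 20 days, exemption $305,000 → ($853,000 − $305,000) × 2.85% × 20/365 = $855.7808
21 Jan – 23 Jul 2011: 184 days, exemption $489,000 → ($853,000 − $489,000) × 2.85% × 184/365 = $5,229.6329
24 Jul – 31 Dec 2011: 161 days, exemption $415,000 → ($853,000 − $415,000) × 2.85% × 161/365 = $5,506.2000
Total = $11,591.6137

$11,591.61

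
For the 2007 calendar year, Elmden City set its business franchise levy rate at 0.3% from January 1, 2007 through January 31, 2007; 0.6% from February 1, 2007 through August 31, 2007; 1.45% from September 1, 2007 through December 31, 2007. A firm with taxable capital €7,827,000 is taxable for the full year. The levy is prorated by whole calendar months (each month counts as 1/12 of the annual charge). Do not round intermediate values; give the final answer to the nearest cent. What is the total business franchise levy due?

January 1 – January 31, 2007: 1 month at 0.3% → €7,827,000 × 0.3% × 1/12 = €1,956.7500
February 1 – August 31, 2007: 7 months at 0.6% → €7,827,000 × 0.6% × 7/12 = €27,394.5000
September 1 – December 31, 2007: 4 months at 1.45% → €7,827,000 × 1.45% × 4/12 = €37,830.5000
Total = €67,181.7500

€67,181.75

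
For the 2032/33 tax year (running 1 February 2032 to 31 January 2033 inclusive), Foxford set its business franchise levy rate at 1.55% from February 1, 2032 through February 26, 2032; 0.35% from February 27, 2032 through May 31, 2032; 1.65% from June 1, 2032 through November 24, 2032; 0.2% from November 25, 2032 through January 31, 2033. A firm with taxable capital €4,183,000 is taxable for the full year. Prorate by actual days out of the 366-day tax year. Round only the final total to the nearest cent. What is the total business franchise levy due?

€43,338.62

February 1 – February 26, 2032: 26 days at 1.55% → €4,183,000 × 1.55% × 26/366 = €4,605.8716
February 27 – May 31, 2032: 95 days at 0.35% → €4,183,000 × 0.35% × 95/366 = €3,800.1298
June 1 – November 24, 2032: 177 days at 1.65% → €4,183,000 × 1.65% × 177/366 = €33,378.2828
November 25, 2032 – January 31, 2033: 68 days at 0.2% → €4,183,000 × 0.2% × 68/366 = €1,554.3388
Total = €43,338.6230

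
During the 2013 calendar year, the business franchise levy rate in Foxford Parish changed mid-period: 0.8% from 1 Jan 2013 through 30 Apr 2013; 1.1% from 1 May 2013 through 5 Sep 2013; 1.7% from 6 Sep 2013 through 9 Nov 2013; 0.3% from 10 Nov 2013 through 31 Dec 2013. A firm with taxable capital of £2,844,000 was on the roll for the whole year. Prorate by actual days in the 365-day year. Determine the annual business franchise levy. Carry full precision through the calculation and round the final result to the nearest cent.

1 Jan – 30 Apr 2013: 120 days at 0.8% → £2,844,000 × 0.8% × 120/365 = £7,480.1096
1 May – 5 Sep 2013: 128 days at 1.1% → £2,844,000 × 1.1% × 128/365 = £10,970.8274
6 Sep – 9 Nov 2013: 65 days at 1.7% → £2,844,000 × 1.7% × 65/365 = £8,609.9178
10 Nov – 31 Dec 2013: 52 days at 0.3% → £2,844,000 × 0.3% × 52/365 = £1,215.5178
Total = £28,276.3726

£28,276.37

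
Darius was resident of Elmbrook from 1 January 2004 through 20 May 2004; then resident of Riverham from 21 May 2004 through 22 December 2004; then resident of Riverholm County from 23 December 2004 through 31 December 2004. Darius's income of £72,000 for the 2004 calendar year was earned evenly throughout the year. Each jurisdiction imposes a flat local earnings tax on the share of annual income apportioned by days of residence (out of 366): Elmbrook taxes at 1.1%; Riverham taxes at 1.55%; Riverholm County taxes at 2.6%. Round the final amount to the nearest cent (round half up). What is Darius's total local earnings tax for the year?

Elmbrook, 1 January – 20 May 2004: 141 days → £72,000 × 1.1% × 141/366 = £305.1148
Riverham, 21 May – 22 December 2004: 216 days → £72,000 × 1.55% × 216/366 = £658.6230
Riverholm County, 23 December – 31 December 2004: 9 days → £72,000 × 2.6% × 9/366 = £46.0328
Total = £1,009.7705

£1,009.77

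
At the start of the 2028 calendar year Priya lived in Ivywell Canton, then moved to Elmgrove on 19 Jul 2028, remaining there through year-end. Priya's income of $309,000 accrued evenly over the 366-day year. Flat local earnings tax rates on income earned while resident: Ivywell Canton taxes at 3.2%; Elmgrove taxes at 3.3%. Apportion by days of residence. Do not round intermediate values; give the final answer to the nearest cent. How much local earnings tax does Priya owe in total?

$10,028.15

Ivywell Canton, 1 Jan – 18 Jul 2028: 200 days → $309,000 × 3.2% × 200/366 = $5,403.2787
Elmgrove, 19 Jul – 31 Dec 2028: 166 days → $309,000 × 3.3% × 166/366 = $4,624.8689
Total = $10,028.1475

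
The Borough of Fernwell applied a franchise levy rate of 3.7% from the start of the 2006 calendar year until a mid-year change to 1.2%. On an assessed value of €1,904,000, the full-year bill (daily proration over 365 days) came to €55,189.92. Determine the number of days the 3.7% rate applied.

248 days

Let d = days at the first rate; then 365 − d days at the second rate.
€1,904,000 × [3.7%·d + 1.2%·(365−d)] / 365 = €55,189.92
Solving gives d = 248, so the new rate took effect on September 6, 2006.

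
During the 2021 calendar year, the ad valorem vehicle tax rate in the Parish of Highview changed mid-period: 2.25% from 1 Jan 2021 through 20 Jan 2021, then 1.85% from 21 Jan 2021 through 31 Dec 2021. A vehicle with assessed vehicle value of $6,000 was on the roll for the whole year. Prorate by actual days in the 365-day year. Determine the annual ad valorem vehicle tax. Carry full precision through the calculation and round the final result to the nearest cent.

$112.32

1 Jan – 20 Jan 2021: 20 days at 2.25% → $6,000 × 2.25% × 20/365 = $7.3973
21 Jan – 31 Dec 2021: 345 days at 1.85% → $6,000 × 1.85% × 345/365 = $104.9178
Total = $112.3151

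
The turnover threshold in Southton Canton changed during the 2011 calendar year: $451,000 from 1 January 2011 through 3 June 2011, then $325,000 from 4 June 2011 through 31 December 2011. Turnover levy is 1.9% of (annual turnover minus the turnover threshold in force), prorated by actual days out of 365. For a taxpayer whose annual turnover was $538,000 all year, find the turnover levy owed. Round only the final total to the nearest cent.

1 January – 3 June 2011: 154 days, exemption $451,000 → ($538,000 − $451,000) × 1.9% × 154/365 = $697.4301
4 June – 31 December 2011: 211 days, exemption $325,000 → ($538,000 − $325,000) × 1.9% × 211/365 = $2,339.4986
Total = $3,036.9288

$3,036.93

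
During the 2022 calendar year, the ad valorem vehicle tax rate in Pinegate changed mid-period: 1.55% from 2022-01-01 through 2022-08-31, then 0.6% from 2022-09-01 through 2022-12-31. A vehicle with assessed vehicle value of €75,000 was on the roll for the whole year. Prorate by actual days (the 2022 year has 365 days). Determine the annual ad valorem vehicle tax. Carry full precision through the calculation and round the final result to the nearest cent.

€924.35

2022-01-01 to 2022-08-31: 243 days at 1.55% → €75,000 × 1.55% × 243/365 = €773.9384
2022-09-01 to 2022-12-31: 122 days at 0.6% → €75,000 × 0.6% × 122/365 = €150.4110
Total = €924.3493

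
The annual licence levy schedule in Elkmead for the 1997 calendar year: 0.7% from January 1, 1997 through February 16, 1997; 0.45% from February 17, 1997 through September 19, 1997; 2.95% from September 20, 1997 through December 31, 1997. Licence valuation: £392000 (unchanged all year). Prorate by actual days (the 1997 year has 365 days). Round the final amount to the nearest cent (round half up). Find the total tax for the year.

January 1 – February 16, 1997: 47 days at 0.7% → £392000 × 0.7% × 47/365 = £353.3370
February 17 – September 19, 1997: 215 days at 0.45% → £392000 × 0.45% × 215/365 = £1039.0685
September 20 – December 31, 1997: 103 days at 2.95% → £392000 × 2.95% × 103/365 = £3263.2658
Total = £4655.6712

£4655.67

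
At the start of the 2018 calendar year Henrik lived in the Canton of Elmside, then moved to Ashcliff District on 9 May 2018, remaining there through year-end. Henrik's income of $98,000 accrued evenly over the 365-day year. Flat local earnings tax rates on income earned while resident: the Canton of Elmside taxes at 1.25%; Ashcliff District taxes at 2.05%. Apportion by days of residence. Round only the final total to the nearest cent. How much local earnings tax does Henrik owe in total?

The Canton of Elmside, 1 Jan – 8 May 2018: 128 days → $98,000 × 1.25% × 128/365 = $429.5890
Ashcliff District, 9 May – 31 Dec 2018: 237 days → $98,000 × 2.05% × 237/365 = $1,304.4740
Total = $1,734.0630

$1,734.06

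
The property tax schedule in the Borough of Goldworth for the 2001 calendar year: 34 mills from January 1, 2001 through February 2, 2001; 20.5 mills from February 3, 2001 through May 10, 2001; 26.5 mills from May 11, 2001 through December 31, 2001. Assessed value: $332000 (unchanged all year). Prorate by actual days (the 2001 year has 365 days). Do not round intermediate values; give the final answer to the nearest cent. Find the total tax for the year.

January 1 – February 2, 2001: 33 days at 34 mills → $332000 × 3.4% × 33/365 = $1020.5589
February 3 – May 10, 2001: 97 days at 20.5 mills → $332000 × 2.05% × 97/365 = $1808.7178
May 11 – December 31, 2001: 235 days at 26.5 mills → $332000 × 2.65% × 235/365 = $5664.4658
Total = $8493.7425

$8493.74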